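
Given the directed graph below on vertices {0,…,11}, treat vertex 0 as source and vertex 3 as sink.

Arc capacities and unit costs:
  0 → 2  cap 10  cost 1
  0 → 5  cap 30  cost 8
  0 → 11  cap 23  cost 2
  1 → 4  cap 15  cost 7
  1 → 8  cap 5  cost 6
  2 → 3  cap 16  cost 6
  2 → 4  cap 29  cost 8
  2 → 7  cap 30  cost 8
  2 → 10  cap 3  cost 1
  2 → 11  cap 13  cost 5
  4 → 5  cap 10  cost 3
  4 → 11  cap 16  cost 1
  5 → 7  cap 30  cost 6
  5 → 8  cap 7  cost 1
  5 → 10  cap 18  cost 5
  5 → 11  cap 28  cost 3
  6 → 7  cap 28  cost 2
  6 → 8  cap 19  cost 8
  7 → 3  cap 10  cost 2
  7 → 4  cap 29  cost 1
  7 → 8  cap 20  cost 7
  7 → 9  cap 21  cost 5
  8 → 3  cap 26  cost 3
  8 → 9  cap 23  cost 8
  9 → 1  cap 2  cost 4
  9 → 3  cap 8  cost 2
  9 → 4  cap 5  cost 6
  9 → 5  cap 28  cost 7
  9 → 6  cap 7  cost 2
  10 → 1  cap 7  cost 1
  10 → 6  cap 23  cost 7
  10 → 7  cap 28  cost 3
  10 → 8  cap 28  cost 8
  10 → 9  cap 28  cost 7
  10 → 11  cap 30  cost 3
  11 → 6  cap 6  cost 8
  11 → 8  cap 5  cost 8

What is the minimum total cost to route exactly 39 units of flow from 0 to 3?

shortest-cost path #1: 0→2→3 push 10 @ unit cost 7 (adds 70)
shortest-cost path #2: 0→5→8→3 push 7 @ unit cost 12 (adds 84)
shortest-cost path #3: 0→11→8→3 push 5 @ unit cost 13 (adds 65)
shortest-cost path #4: 0→11→6→7→3 push 6 @ unit cost 14 (adds 84)
shortest-cost path #5: 0→5→7→3 push 4 @ unit cost 16 (adds 64)
shortest-cost path #6: 0→5→7→9→3 push 7 @ unit cost 21 (adds 147)
total cost = 514

Minimum cost for 39 units: 514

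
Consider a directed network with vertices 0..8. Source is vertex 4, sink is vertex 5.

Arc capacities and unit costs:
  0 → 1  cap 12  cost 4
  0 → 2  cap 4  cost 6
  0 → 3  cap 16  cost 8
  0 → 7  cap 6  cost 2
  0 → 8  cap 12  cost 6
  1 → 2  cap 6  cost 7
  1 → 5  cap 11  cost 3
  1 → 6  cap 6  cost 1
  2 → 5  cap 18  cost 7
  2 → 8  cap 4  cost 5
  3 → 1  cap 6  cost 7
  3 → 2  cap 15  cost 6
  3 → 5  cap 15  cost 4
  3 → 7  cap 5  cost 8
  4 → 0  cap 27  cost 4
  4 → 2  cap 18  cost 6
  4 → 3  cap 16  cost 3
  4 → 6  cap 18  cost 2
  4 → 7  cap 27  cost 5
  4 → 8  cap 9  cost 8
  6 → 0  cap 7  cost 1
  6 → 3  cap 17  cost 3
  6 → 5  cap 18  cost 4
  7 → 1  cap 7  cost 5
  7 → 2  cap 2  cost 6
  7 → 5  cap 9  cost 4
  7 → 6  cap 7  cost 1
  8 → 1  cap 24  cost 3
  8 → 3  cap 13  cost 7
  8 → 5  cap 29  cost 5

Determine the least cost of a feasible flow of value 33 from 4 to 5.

Minimum cost for 33 units: 213

shortest-cost path #1: 4→6→5 push 18 @ unit cost 6 (adds 108)
shortest-cost path #2: 4→3→5 push 15 @ unit cost 7 (adds 105)
total cost = 213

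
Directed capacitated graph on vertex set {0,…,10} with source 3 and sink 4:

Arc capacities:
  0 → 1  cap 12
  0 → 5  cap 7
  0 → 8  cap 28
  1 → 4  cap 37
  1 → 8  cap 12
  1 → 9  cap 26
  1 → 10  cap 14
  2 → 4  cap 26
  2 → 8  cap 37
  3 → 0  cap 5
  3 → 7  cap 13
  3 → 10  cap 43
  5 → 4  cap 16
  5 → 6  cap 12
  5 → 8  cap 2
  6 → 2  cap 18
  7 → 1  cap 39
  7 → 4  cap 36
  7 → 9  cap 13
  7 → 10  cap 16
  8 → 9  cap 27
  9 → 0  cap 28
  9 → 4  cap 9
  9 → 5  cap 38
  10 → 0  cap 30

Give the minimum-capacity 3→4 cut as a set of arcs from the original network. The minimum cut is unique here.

Min-cut arcs: {(3,0), (3,7), (10,0)} (total capacity 48)

augment #1: 3→7→4 push 13
augment #2: 3→0→1→4 push 5
augment #3: 3→10→0→1→4 push 7
augment #4: 3→10→0→5→4 push 7
augment #5: 3→10→0→8→9→4 push 9
augment #6: 3→10→0→8→9→5→4 push 7
max flow = 48; residual-reachable set from 3 gives S-side
cut edges (S→T): {(3,0), (3,7), (10,0)} total cap 48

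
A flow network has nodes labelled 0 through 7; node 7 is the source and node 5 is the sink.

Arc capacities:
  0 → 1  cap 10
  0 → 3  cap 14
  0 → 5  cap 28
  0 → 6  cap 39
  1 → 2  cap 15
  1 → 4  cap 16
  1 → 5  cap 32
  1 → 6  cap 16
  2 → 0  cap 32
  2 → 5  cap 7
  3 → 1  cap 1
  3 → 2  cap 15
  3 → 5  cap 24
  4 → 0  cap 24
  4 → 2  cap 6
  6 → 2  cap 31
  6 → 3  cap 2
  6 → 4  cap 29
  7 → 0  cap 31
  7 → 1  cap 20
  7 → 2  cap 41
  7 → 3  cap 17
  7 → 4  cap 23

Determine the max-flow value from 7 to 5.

Maximum flow value: 90

augment #1: 7→0→5 bottleneck 28, total now 28
augment #2: 7→1→5 bottleneck 20, total now 48
augment #3: 7→2→5 bottleneck 7, total now 55
augment #4: 7→3→5 bottleneck 17, total now 72
augment #5: 7→0→1→5 bottleneck 3, total now 75
augment #6: 7→2→0→1→5 bottleneck 7, total now 82
augment #7: 7→2→0→3→5 bottleneck 7, total now 89
augment #8: 7→2→0→3→1→5 bottleneck 1, total now 90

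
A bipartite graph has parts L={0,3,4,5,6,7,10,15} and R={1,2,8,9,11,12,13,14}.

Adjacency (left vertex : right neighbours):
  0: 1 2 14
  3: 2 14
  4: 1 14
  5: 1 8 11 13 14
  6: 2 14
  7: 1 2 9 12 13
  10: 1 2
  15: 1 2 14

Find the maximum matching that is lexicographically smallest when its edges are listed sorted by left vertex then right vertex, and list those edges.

|M| = 5 (so the lex-smallest maximum matching has 5 edges)
process left vertices in ascending order; for each, take the smallest-labelled available neighbour that still permits 5 edges overall, or leave it unmatched if none does
lex-smallest matching: {0-1, 3-2, 4-14, 5-8, 7-9}

Lex-smallest maximum matching: {(0,1), (3,2), (4,14), (5,8), (7,9)}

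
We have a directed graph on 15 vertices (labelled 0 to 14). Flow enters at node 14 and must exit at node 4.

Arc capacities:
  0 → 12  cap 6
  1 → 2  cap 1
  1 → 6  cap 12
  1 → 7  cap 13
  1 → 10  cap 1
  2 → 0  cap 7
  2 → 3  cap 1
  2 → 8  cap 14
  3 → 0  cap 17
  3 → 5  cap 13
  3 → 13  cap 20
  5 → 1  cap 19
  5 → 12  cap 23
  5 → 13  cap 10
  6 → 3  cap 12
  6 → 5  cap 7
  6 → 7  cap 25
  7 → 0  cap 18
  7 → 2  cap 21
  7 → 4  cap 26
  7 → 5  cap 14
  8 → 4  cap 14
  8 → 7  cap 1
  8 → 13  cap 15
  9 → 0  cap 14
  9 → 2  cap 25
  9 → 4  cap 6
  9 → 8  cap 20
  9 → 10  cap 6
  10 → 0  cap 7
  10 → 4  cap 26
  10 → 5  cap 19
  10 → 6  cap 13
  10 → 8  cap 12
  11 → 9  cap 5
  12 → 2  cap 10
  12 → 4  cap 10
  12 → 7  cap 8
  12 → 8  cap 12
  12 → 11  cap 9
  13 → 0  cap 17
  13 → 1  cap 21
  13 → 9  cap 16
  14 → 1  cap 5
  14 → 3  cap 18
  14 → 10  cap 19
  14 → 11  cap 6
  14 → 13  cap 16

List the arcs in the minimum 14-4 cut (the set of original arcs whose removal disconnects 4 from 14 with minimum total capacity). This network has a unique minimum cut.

Min-cut arcs: {(11,9), (14,1), (14,3), (14,10), (14,13)} (total capacity 63)

augment #1: 14→10→4 push 19
augment #2: 14→1→7→4 push 5
augment #3: 14→11→9→4 push 5
augment #4: 14→13→9→4 push 1
augment #5: 14→3→0→12→4 push 6
augment #6: 14→3→5→12→4 push 4
augment #7: 14→13→1→7→4 push 8
augment #8: 14→13→1→10→4 push 1
augment #9: 14→13→9→8→4 push 6
augment #10: 14→3→5→12→7→4 push 8
max flow = 63; residual-reachable set from 14 gives S-side
cut edges (S→T): {(11,9), (14,1), (14,3), (14,10), (14,13)} total cap 63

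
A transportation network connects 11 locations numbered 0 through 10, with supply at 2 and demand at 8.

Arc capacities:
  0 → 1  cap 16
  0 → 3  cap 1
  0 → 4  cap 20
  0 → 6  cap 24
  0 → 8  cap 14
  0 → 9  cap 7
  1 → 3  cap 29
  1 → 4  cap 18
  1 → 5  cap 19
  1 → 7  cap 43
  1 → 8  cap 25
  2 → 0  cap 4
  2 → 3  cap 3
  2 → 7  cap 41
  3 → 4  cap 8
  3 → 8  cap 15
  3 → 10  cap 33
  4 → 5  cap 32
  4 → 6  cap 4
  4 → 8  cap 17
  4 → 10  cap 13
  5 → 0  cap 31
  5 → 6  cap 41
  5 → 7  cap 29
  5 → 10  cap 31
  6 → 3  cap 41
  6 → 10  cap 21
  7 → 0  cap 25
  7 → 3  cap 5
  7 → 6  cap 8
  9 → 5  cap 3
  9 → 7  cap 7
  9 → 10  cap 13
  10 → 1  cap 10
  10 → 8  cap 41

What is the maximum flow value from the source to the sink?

augment #1: 2→0→8 bottleneck 4, total now 4
augment #2: 2→3→8 bottleneck 3, total now 7
augment #3: 2→7→0→8 bottleneck 10, total now 17
augment #4: 2→7→3→8 bottleneck 5, total now 22
augment #5: 2→7→0→1→8 bottleneck 15, total now 37
augment #6: 2→7→6→3→8 bottleneck 7, total now 44
augment #7: 2→7→6→10→8 bottleneck 1, total now 45

Maximum flow value: 45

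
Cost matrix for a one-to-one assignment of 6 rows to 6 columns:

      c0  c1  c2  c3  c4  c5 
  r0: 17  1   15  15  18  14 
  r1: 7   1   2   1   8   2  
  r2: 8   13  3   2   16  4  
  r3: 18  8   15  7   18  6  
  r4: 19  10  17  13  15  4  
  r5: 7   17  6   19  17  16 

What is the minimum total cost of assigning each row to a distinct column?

Minimum assignment cost: 30

optimal assignment: row0→col1 (cost 1), row1→col4 (cost 8), row2→col2 (cost 3), row3→col3 (cost 7), row4→col5 (cost 4), row5→col0 (cost 7)
total = 1 + 8 + 3 + 7 + 4 + 7 = 30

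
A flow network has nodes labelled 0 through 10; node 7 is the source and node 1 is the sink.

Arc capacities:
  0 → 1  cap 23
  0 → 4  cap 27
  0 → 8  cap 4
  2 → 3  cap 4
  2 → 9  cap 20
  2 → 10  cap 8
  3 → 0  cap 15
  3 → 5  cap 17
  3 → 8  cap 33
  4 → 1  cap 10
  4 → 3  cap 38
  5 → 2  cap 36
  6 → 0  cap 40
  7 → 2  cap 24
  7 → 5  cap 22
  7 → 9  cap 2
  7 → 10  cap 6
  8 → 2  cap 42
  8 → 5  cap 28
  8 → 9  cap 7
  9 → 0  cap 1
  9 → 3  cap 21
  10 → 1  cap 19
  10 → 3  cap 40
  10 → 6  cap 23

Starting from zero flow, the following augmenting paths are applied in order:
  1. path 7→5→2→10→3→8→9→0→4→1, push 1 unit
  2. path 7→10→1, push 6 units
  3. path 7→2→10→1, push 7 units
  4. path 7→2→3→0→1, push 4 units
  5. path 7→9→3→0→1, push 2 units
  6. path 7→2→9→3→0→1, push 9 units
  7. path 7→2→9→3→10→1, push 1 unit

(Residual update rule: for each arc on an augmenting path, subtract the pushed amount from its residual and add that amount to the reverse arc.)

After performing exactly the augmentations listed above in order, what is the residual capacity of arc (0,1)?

Residual capacity of (0,1): 8

after path 1 (7→5→2→10→3→8→9→0→4→1, push 1): res(0,1)=23
after path 2 (7→10→1, push 6): res(0,1)=23
after path 3 (7→2→10→1, push 7): res(0,1)=23
after path 4 (7→2→3→0→1, push 4): res(0,1)=19
after path 5 (7→9→3→0→1, push 2): res(0,1)=17
after path 6 (7→2→9→3→0→1, push 9): res(0,1)=8
after path 7 (7→2→9→3→10→1, push 1): res(0,1)=8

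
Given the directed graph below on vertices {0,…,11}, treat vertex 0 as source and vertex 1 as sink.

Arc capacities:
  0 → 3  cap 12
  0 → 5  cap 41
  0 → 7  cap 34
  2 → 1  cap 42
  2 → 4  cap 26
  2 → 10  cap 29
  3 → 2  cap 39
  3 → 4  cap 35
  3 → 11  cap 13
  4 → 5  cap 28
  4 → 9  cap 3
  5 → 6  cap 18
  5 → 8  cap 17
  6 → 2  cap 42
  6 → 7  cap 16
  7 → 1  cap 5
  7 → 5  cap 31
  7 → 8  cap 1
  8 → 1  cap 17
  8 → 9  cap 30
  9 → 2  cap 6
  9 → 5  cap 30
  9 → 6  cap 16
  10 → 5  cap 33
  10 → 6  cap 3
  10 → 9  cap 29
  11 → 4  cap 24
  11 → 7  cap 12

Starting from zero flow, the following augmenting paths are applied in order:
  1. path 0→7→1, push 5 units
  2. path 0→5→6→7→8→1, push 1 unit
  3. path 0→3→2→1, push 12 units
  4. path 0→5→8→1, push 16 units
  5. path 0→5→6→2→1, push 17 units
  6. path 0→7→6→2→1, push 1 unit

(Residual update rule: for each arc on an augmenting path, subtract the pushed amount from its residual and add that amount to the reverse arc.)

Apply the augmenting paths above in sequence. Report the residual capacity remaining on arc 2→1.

Residual capacity of (2,1): 12

after path 1 (0→7→1, push 5): res(2,1)=42
after path 2 (0→5→6→7→8→1, push 1): res(2,1)=42
after path 3 (0→3→2→1, push 12): res(2,1)=30
after path 4 (0→5→8→1, push 16): res(2,1)=30
after path 5 (0→5→6→2→1, push 17): res(2,1)=13
after path 6 (0→7→6→2→1, push 1): res(2,1)=12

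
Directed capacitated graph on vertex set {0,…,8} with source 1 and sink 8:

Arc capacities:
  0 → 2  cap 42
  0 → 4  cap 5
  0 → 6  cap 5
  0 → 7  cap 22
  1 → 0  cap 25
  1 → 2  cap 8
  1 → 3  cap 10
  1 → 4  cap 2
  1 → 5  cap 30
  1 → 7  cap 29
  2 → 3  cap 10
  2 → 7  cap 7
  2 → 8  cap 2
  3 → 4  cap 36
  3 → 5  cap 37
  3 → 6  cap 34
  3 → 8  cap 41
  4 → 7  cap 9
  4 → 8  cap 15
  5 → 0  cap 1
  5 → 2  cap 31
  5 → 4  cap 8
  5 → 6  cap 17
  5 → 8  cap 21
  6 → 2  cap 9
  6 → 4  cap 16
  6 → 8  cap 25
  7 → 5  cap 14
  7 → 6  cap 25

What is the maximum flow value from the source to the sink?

Maximum flow value: 83

augment #1: 1→2→8 bottleneck 2, total now 2
augment #2: 1→3→8 bottleneck 10, total now 12
augment #3: 1→4→8 bottleneck 2, total now 14
augment #4: 1→5→8 bottleneck 21, total now 35
augment #5: 1→0→4→8 bottleneck 5, total now 40
augment #6: 1→0→6→8 bottleneck 5, total now 45
augment #7: 1→2→3→8 bottleneck 6, total now 51
augment #8: 1→5→4→8 bottleneck 8, total now 59
augment #9: 1→5→6→8 bottleneck 1, total now 60
augment #10: 1→7→6→8 bottleneck 19, total now 79
augment #11: 1→0→2→3→8 bottleneck 4, total now 83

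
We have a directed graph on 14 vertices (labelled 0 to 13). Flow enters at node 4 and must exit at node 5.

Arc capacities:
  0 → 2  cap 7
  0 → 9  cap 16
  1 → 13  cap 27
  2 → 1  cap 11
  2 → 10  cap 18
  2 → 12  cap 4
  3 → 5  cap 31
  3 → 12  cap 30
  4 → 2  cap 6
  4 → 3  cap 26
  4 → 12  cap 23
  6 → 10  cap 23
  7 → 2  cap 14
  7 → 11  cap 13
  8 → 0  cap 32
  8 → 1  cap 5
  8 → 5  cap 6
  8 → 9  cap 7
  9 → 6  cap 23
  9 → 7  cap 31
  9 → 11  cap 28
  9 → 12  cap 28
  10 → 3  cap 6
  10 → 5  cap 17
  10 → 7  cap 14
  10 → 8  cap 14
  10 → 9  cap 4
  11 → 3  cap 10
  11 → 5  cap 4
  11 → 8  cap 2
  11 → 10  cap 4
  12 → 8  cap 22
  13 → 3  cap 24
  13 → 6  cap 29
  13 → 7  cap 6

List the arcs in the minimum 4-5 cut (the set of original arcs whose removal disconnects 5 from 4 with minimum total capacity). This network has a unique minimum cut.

augment #1: 4→3→5 push 26
augment #2: 4→2→10→5 push 6
augment #3: 4→12→8→5 push 6
augment #4: 4→12→8→9→11→5 push 4
augment #5: 4→12→8→0→2→10→5 push 7
augment #6: 4→12→8→1→13→3→5 push 5
max flow = 54; residual-reachable set from 4 gives S-side
cut edges (S→T): {(4,2), (4,3), (12,8)} total cap 54

Min-cut arcs: {(4,2), (4,3), (12,8)} (total capacity 54)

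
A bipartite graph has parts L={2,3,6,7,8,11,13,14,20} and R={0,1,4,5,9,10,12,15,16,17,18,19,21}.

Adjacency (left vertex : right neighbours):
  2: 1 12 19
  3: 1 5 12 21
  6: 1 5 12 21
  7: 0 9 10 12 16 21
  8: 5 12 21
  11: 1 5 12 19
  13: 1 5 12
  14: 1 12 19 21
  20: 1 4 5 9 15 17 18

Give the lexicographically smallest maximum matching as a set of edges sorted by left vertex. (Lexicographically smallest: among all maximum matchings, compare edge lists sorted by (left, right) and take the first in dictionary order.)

|M| = 7 (so the lex-smallest maximum matching has 7 edges)
process left vertices in ascending order; for each, take the smallest-labelled available neighbour that still permits 7 edges overall, or leave it unmatched if none does
lex-smallest matching: {2-1, 3-5, 6-12, 7-0, 8-21, 11-19, 20-4}

Lex-smallest maximum matching: {(2,1), (3,5), (6,12), (7,0), (8,21), (11,19), (20,4)}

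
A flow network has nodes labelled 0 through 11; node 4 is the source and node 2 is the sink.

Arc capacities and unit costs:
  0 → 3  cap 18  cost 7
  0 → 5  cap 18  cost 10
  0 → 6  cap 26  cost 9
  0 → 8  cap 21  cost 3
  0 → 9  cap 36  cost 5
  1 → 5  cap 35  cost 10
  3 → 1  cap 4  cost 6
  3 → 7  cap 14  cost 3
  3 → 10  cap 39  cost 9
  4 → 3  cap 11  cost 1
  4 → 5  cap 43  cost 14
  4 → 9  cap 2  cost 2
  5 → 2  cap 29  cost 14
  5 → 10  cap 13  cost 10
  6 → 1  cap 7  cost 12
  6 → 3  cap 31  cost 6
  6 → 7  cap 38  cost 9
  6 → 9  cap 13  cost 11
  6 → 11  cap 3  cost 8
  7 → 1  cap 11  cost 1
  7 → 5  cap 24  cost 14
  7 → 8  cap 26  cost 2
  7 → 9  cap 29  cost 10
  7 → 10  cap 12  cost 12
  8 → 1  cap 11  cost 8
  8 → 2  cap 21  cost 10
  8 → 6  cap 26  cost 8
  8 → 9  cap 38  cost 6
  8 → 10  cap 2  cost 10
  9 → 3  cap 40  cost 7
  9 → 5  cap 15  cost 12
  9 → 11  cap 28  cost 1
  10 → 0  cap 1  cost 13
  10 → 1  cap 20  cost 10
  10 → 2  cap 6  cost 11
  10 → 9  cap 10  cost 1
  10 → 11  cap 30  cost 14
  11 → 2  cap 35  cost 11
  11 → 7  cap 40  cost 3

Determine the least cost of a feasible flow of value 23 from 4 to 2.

shortest-cost path #1: 4→9→11→2 push 2 @ unit cost 14 (adds 28)
shortest-cost path #2: 4→3→7→8→2 push 11 @ unit cost 16 (adds 176)
shortest-cost path #3: 4→5→2 push 10 @ unit cost 28 (adds 280)
total cost = 484

Minimum cost for 23 units: 484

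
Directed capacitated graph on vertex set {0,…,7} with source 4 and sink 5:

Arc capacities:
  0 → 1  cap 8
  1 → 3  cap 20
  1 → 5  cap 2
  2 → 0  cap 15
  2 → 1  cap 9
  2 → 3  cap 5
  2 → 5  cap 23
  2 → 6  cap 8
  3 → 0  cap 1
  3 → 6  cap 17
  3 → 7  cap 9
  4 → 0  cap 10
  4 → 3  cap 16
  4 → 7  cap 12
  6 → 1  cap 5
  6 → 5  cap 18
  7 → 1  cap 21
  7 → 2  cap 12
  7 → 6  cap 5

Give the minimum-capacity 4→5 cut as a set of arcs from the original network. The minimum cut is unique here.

augment #1: 4→0→1→5 push 2
augment #2: 4→3→6→5 push 16
augment #3: 4→7→2→5 push 12
augment #4: 4→0→1→3→6→5 push 1
augment #5: 4→0→1→3→7→6→5 push 1
max flow = 32; residual-reachable set from 4 gives S-side
cut edges (S→T): {(1,5), (6,5), (7,2)} total cap 32

Min-cut arcs: {(1,5), (6,5), (7,2)} (total capacity 32)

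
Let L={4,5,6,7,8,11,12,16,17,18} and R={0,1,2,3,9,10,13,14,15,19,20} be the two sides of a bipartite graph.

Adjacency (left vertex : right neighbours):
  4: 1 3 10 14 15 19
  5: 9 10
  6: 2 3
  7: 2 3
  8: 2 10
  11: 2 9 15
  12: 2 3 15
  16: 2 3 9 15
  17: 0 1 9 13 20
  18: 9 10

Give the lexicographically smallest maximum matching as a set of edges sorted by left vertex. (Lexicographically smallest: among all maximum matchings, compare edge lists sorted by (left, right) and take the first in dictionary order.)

|M| = 7 (so the lex-smallest maximum matching has 7 edges)
process left vertices in ascending order; for each, take the smallest-labelled available neighbour that still permits 7 edges overall, or leave it unmatched if none does
lex-smallest matching: {4-1, 5-9, 6-2, 7-3, 8-10, 11-15, 17-0}

Lex-smallest maximum matching: {(4,1), (5,9), (6,2), (7,3), (8,10), (11,15), (17,0)}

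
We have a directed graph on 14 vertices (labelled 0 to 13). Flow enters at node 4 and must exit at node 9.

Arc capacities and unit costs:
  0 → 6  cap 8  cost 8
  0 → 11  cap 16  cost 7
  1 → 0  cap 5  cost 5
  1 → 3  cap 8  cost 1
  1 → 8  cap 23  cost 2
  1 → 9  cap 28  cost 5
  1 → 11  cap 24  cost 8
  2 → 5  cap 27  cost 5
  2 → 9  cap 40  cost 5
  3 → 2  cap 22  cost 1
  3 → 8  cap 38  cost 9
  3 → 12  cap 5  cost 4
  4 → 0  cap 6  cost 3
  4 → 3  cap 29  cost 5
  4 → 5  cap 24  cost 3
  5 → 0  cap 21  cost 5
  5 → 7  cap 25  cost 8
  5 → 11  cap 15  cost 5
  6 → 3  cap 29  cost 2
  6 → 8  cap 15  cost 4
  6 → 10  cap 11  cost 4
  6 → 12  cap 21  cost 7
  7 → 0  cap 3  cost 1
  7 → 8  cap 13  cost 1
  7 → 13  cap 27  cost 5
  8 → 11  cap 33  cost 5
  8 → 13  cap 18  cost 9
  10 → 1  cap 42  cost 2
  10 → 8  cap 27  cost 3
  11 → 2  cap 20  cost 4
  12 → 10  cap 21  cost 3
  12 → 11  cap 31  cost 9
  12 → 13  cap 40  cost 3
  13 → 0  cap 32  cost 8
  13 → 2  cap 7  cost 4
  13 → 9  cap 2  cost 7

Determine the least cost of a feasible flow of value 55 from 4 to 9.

shortest-cost path #1: 4→3→2→9 push 22 @ unit cost 11 (adds 242)
shortest-cost path #2: 4→5→11→2→9 push 15 @ unit cost 17 (adds 255)
shortest-cost path #3: 4→3→12→13→9 push 2 @ unit cost 19 (adds 38)
shortest-cost path #4: 4→0→11→2→9 push 3 @ unit cost 19 (adds 57)
shortest-cost path #5: 4→3→12→10→1→9 push 3 @ unit cost 19 (adds 57)
shortest-cost path #6: 4→0→6→10→1→9 push 3 @ unit cost 22 (adds 66)
shortest-cost path #7: 4→5→7→13→12→10→1→9 push 2 @ unit cost 23 (adds 46)
shortest-cost path #8: 4→5→0→6→10→1→9 push 5 @ unit cost 27 (adds 135)
total cost = 896

Minimum cost for 55 units: 896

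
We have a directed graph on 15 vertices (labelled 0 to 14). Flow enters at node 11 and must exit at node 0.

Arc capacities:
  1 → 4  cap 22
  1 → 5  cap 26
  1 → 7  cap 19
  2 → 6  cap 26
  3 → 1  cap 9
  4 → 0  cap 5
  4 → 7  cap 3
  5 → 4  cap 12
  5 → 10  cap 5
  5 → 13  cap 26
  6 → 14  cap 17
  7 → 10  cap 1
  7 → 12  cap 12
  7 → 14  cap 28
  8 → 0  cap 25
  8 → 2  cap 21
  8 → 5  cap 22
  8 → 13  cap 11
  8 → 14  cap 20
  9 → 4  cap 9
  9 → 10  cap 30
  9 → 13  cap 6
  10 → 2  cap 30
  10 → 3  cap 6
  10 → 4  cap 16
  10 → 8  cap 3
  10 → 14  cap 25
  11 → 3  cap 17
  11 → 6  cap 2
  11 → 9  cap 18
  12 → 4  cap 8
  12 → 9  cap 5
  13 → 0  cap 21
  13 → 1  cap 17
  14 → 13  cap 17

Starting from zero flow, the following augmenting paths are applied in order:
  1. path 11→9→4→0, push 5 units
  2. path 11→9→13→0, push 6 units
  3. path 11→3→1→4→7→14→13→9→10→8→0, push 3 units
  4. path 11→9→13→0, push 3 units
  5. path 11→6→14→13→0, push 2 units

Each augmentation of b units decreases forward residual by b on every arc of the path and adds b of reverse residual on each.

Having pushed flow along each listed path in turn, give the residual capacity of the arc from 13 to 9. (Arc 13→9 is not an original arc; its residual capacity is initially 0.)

after path 1 (11→9→4→0, push 5): res(13,9)=0
after path 2 (11→9→13→0, push 6): res(13,9)=6
after path 3 (11→3→1→4→7→14→13→9→10→8→0, push 3): res(13,9)=3
after path 4 (11→9→13→0, push 3): res(13,9)=6
after path 5 (11→6→14→13→0, push 2): res(13,9)=6

Residual capacity of (13,9): 6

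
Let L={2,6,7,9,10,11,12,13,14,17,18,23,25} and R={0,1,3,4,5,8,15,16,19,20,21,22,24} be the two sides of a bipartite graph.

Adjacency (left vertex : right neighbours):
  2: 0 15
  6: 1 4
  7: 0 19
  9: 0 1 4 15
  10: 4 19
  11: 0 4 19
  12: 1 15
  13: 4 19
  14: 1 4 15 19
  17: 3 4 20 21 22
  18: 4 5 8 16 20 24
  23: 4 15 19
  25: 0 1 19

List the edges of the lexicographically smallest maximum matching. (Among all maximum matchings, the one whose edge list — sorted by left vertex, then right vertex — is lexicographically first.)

|M| = 7 (so the lex-smallest maximum matching has 7 edges)
process left vertices in ascending order; for each, take the smallest-labelled available neighbour that still permits 7 edges overall, or leave it unmatched if none does
lex-smallest matching: {2-0, 6-1, 7-19, 9-4, 12-15, 17-3, 18-5}

Lex-smallest maximum matching: {(2,0), (6,1), (7,19), (9,4), (12,15), (17,3), (18,5)}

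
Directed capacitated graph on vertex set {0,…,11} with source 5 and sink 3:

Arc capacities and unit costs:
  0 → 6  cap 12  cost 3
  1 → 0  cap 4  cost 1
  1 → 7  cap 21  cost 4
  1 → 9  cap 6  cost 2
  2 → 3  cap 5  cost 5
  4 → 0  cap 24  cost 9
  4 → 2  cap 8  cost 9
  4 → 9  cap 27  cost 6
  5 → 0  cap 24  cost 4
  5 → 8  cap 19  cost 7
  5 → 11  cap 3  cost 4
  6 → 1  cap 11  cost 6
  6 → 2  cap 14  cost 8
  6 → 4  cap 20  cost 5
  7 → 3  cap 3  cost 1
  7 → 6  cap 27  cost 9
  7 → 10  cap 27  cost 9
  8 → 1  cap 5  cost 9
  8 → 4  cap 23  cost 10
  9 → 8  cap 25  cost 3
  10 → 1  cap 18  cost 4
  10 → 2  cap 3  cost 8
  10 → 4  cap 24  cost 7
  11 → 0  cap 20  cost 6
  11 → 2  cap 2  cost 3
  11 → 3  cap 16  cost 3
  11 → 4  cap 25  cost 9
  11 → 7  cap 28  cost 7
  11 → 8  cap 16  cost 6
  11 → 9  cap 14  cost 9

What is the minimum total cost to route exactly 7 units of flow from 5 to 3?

Minimum cost for 7 units: 95

shortest-cost path #1: 5→11→3 push 3 @ unit cost 7 (adds 21)
shortest-cost path #2: 5→0→6→1→7→3 push 3 @ unit cost 18 (adds 54)
shortest-cost path #3: 5→0→6→2→3 push 1 @ unit cost 20 (adds 20)
total cost = 95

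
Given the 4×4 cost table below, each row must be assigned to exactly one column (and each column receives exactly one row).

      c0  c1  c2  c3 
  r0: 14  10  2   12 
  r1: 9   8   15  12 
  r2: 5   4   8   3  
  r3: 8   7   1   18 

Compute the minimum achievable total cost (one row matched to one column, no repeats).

one of 2 optimal assignments: row0→col2 (cost 2), row1→col0 (cost 9), row2→col3 (cost 3), row3→col1 (cost 7)
total = 2 + 9 + 3 + 7 = 21

Minimum assignment cost: 21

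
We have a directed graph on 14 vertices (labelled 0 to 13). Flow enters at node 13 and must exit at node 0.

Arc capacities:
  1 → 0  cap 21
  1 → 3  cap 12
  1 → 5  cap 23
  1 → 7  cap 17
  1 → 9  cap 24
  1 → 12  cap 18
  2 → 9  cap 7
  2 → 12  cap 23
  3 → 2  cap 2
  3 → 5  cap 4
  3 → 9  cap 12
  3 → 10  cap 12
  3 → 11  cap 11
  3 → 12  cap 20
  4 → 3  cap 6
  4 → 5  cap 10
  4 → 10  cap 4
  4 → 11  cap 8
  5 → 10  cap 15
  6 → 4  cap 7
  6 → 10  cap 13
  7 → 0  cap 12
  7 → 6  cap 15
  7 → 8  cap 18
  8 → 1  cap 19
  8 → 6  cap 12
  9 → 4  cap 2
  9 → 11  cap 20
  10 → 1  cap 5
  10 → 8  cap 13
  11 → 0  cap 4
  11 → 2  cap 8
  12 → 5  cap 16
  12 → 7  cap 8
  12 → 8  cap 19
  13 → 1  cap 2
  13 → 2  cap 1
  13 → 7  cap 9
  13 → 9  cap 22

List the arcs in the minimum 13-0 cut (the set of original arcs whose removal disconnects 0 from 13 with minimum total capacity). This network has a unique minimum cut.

Min-cut arcs: {(9,4), (11,0), (11,2), (13,1), (13,2), (13,7)} (total capacity 26)

augment #1: 13→1→0 push 2
augment #2: 13→7→0 push 9
augment #3: 13→9→11→0 push 4
augment #4: 13→2→12→7→0 push 1
augment #5: 13→9→4→10→1→0 push 2
augment #6: 13→9→11→2→12→7→0 push 2
augment #7: 13→9→11→2→12→8→1→0 push 6
max flow = 26; residual-reachable set from 13 gives S-side
cut edges (S→T): {(9,4), (11,0), (11,2), (13,1), (13,2), (13,7)} total cap 26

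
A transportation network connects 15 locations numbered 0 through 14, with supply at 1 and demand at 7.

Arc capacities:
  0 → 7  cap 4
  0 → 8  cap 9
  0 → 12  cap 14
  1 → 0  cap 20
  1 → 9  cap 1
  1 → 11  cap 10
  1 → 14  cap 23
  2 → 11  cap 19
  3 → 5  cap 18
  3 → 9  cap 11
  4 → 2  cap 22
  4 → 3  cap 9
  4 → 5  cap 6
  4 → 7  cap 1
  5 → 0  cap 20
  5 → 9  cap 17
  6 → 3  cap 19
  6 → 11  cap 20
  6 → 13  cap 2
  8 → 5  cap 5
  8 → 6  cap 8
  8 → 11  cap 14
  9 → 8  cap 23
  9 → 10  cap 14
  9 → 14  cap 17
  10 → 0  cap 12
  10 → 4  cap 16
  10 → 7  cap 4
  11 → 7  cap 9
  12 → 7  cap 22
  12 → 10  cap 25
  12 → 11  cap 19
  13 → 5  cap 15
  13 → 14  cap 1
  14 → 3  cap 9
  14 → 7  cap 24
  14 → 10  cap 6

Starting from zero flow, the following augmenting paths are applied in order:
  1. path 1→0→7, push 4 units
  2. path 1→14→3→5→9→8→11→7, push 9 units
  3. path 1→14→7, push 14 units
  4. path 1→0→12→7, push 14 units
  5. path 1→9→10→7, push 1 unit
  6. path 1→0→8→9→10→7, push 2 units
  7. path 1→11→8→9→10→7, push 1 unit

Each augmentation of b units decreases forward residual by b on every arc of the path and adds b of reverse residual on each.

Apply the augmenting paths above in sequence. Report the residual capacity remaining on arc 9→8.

Residual capacity of (9,8): 17

after path 1 (1→0→7, push 4): res(9,8)=23
after path 2 (1→14→3→5→9→8→11→7, push 9): res(9,8)=14
after path 3 (1→14→7, push 14): res(9,8)=14
after path 4 (1→0→12→7, push 14): res(9,8)=14
after path 5 (1→9→10→7, push 1): res(9,8)=14
after path 6 (1→0→8→9→10→7, push 2): res(9,8)=16
after path 7 (1→11→8→9→10→7, push 1): res(9,8)=17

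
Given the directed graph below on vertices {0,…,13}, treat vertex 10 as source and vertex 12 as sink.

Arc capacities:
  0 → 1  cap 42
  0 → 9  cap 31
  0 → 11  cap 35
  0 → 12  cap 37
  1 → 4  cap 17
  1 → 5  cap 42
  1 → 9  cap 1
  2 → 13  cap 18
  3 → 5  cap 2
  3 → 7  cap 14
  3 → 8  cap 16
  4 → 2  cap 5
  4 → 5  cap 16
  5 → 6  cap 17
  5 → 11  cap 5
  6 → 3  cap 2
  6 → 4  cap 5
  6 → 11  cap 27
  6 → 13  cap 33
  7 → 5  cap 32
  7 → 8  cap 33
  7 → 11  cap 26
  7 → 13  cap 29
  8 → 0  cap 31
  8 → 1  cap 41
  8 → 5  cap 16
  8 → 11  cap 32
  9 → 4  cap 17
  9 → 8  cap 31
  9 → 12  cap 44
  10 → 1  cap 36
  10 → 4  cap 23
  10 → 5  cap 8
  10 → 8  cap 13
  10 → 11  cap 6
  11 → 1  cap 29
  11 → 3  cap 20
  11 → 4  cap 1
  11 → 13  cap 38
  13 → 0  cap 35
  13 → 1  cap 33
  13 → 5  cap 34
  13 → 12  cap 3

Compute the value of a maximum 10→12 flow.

Maximum flow value: 47

augment #1: 10→1→9→12 bottleneck 1, total now 1
augment #2: 10→8→0→12 bottleneck 13, total now 14
augment #3: 10→11→13→12 bottleneck 3, total now 17
augment #4: 10→11→13→0→12 bottleneck 3, total now 20
augment #5: 10→4→2→13→0→12 bottleneck 5, total now 25
augment #6: 10→5→6→13→0→12 bottleneck 8, total now 33
augment #7: 10→1→5→6→13→0→12 bottleneck 8, total now 41
augment #8: 10→1→5→6→13→0→9→12 bottleneck 1, total now 42
augment #9: 10→1→5→11→13→0→9→12 bottleneck 5, total now 47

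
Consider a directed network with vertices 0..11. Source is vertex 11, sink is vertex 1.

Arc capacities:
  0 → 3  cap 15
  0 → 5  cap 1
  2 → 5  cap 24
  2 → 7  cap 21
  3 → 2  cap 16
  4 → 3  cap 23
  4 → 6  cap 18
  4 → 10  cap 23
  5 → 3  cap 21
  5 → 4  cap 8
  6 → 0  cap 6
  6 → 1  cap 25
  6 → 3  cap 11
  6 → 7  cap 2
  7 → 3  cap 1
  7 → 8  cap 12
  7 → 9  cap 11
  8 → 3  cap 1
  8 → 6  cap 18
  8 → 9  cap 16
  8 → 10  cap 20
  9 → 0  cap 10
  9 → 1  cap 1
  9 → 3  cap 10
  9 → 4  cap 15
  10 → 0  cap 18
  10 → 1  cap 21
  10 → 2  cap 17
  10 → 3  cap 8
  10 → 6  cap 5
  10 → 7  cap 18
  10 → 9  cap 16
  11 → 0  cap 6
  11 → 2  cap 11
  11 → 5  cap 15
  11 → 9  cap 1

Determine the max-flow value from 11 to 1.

augment #1: 11→9→1 bottleneck 1, total now 1
augment #2: 11→5→4→6→1 bottleneck 8, total now 9
augment #3: 11→2→7→8→6→1 bottleneck 11, total now 20
augment #4: 11→0→3→2→7→8→6→1 bottleneck 1, total now 21
augment #5: 11→0→3→2→7→9→4→6→1 bottleneck 5, total now 26
augment #6: 11→5→3→2→7→9→4→10→1 bottleneck 4, total now 30

Maximum flow value: 30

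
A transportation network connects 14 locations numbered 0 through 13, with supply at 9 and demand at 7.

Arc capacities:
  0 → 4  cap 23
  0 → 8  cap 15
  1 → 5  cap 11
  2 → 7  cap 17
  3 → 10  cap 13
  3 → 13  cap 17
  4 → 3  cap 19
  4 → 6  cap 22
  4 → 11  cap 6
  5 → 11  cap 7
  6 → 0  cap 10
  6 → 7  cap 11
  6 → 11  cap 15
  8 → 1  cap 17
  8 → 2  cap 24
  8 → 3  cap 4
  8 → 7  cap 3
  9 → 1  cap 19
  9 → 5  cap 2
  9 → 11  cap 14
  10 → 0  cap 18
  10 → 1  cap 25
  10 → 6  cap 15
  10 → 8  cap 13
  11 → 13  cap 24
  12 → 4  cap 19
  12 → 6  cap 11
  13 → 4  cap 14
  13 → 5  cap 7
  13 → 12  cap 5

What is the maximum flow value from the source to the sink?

augment #1: 9→11→13→4→6→7 bottleneck 11, total now 11
augment #2: 9→11→13→4→3→10→8→7 bottleneck 3, total now 14
augment #3: 9→5→11→13→12→6→0→8→2→7 bottleneck 2, total now 16
augment #4: 9→1→5→11→13→12→6→0→8→2→7 bottleneck 3, total now 19

Maximum flow value: 19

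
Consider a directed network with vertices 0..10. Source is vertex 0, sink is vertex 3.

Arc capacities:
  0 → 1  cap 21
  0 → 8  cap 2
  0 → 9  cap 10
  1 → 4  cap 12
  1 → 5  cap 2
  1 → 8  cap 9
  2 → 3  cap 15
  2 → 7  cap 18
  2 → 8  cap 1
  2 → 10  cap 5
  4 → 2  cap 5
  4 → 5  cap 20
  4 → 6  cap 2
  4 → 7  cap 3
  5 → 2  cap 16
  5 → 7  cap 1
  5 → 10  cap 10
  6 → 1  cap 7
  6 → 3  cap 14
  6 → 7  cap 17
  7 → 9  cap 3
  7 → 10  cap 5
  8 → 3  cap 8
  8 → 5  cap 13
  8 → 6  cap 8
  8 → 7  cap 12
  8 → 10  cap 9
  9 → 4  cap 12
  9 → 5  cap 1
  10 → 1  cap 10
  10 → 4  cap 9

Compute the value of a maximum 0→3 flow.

Maximum flow value: 29

augment #1: 0→8→3 bottleneck 2, total now 2
augment #2: 0→1→8→3 bottleneck 6, total now 8
augment #3: 0→1→4→2→3 bottleneck 5, total now 13
augment #4: 0→1→4→6→3 bottleneck 2, total now 15
augment #5: 0→1→5→2→3 bottleneck 2, total now 17
augment #6: 0→1→8→6→3 bottleneck 3, total now 20
augment #7: 0→9→5→2→3 bottleneck 1, total now 21
augment #8: 0→1→4→5→2→3 bottleneck 3, total now 24
augment #9: 0→9→4→5→2→3 bottleneck 4, total now 28
augment #10: 0→9→4→5→2→8→6→3 bottleneck 1, total now 29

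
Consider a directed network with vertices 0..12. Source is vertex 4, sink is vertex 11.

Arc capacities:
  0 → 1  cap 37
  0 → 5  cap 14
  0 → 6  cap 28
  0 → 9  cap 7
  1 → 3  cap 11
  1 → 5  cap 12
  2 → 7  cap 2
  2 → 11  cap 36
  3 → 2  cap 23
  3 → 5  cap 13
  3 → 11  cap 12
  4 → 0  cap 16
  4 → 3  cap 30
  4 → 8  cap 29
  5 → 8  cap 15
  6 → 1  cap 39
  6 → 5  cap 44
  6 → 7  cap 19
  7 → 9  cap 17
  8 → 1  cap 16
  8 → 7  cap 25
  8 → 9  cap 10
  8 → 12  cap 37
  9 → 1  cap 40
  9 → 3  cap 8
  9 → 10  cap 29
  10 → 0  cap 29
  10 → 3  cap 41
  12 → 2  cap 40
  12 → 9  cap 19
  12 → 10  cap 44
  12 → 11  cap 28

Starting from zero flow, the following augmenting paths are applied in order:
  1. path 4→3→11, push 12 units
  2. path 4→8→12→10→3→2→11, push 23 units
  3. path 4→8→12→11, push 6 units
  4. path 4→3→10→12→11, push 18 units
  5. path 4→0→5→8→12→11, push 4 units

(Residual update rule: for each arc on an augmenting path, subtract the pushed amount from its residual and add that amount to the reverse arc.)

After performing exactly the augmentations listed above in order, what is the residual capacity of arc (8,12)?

after path 1 (4→3→11, push 12): res(8,12)=37
after path 2 (4→8→12→10→3→2→11, push 23): res(8,12)=14
after path 3 (4→8→12→11, push 6): res(8,12)=8
after path 4 (4→3→10→12→11, push 18): res(8,12)=8
after path 5 (4→0→5→8→12→11, push 4): res(8,12)=4

Residual capacity of (8,12): 4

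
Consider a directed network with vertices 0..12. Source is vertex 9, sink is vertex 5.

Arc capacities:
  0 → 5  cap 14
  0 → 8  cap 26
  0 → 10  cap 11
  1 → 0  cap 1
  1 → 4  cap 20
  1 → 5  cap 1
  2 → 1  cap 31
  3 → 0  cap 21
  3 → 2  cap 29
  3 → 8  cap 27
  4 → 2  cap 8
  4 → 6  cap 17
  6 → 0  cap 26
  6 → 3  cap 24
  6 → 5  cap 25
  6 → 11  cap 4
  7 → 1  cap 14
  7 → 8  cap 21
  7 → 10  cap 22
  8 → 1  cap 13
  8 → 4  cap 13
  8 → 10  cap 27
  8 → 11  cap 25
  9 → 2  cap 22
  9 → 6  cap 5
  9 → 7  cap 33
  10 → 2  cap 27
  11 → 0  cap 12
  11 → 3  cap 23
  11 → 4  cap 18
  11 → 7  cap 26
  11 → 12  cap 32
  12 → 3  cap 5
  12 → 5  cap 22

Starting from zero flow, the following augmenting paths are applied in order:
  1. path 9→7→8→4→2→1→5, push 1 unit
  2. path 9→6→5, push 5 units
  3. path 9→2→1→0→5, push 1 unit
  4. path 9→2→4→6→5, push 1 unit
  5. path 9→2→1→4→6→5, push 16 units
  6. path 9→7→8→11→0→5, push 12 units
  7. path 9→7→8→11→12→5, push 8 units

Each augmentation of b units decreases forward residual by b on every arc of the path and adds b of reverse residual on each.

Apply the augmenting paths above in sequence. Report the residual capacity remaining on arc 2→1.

Residual capacity of (2,1): 13

after path 1 (9→7→8→4→2→1→5, push 1): res(2,1)=30
after path 2 (9→6→5, push 5): res(2,1)=30
after path 3 (9→2→1→0→5, push 1): res(2,1)=29
after path 4 (9→2→4→6→5, push 1): res(2,1)=29
after path 5 (9→2→1→4→6→5, push 16): res(2,1)=13
after path 6 (9→7→8→11→0→5, push 12): res(2,1)=13
after path 7 (9→7→8→11→12→5, push 8): res(2,1)=13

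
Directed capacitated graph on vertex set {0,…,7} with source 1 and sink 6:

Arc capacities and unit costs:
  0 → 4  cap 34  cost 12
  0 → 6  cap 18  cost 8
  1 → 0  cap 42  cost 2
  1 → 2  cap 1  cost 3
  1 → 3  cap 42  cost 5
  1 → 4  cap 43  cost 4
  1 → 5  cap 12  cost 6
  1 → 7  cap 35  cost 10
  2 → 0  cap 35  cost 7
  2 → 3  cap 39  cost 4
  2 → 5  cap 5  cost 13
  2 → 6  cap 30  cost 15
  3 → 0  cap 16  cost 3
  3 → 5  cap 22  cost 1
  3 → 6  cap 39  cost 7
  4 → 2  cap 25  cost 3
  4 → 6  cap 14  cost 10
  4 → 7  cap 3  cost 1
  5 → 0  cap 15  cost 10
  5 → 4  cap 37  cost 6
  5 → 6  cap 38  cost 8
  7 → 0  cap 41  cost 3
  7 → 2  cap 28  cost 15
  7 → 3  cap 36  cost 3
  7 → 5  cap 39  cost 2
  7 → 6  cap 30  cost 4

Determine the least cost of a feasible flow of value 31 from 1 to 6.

shortest-cost path #1: 1→4→7→6 push 3 @ unit cost 9 (adds 27)
shortest-cost path #2: 1→0→6 push 18 @ unit cost 10 (adds 180)
shortest-cost path #3: 1→3→6 push 10 @ unit cost 12 (adds 120)
total cost = 327

Minimum cost for 31 units: 327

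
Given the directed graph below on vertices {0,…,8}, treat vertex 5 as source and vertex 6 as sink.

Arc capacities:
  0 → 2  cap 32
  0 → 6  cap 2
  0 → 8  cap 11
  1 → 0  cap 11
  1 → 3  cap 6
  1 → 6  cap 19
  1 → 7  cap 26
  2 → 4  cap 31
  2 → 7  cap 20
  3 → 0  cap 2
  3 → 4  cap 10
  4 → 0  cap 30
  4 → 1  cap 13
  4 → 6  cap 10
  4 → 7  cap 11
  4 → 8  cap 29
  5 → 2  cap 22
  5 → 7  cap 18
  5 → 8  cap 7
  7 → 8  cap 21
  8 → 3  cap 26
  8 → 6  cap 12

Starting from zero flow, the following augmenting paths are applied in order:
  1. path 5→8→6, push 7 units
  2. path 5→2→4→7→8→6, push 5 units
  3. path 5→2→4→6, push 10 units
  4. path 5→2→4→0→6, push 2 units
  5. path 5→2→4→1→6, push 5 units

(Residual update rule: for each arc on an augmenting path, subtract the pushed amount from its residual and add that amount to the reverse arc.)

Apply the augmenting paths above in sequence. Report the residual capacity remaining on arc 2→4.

after path 1 (5→8→6, push 7): res(2,4)=31
after path 2 (5→2→4→7→8→6, push 5): res(2,4)=26
after path 3 (5→2→4→6, push 10): res(2,4)=16
after path 4 (5→2→4→0→6, push 2): res(2,4)=14
after path 5 (5→2→4→1→6, push 5): res(2,4)=9

Residual capacity of (2,4): 9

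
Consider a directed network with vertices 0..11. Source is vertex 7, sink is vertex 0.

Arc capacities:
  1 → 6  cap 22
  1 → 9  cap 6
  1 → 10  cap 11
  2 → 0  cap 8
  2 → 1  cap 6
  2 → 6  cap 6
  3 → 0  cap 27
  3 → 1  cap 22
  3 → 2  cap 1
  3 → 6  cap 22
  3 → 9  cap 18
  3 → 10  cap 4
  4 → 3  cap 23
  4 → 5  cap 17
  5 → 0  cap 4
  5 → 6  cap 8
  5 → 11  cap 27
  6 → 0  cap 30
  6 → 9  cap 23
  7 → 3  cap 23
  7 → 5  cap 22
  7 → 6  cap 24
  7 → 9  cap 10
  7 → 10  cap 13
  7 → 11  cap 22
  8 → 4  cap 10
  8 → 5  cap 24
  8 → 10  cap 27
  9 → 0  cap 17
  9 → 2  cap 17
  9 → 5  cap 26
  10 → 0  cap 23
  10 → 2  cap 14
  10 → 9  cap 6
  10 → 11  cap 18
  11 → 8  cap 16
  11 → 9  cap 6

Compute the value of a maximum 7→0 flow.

augment #1: 7→3→0 bottleneck 23, total now 23
augment #2: 7→5→0 bottleneck 4, total now 27
augment #3: 7→6→0 bottleneck 24, total now 51
augment #4: 7→9→0 bottleneck 10, total now 61
augment #5: 7→10→0 bottleneck 13, total now 74
augment #6: 7→5→6→0 bottleneck 6, total now 80
augment #7: 7→11→9→0 bottleneck 6, total now 86
augment #8: 7→5→6→9→0 bottleneck 1, total now 87
augment #9: 7→11→8→10→0 bottleneck 10, total now 97
augment #10: 7→5→6→9→2→0 bottleneck 1, total now 98
augment #11: 7→11→8→4→3→0 bottleneck 4, total now 102
augment #12: 7→11→8→10→2→0 bottleneck 2, total now 104

Maximum flow value: 104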